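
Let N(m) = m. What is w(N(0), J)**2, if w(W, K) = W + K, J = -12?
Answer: 144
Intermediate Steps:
w(W, K) = K + W
w(N(0), J)**2 = (-12 + 0)**2 = (-12)**2 = 144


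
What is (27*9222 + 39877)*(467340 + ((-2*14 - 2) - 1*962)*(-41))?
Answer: 146749934452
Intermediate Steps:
(27*9222 + 39877)*(467340 + ((-2*14 - 2) - 1*962)*(-41)) = (248994 + 39877)*(467340 + ((-28 - 2) - 962)*(-41)) = 288871*(467340 + (-30 - 962)*(-41)) = 288871*(467340 - 992*(-41)) = 288871*(467340 + 40672) = 288871*508012 = 146749934452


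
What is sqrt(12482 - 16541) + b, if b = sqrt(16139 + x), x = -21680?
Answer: I*(sqrt(5541) + 3*sqrt(451)) ≈ 138.15*I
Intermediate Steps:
b = I*sqrt(5541) (b = sqrt(16139 - 21680) = sqrt(-5541) = I*sqrt(5541) ≈ 74.438*I)
sqrt(12482 - 16541) + b = sqrt(12482 - 16541) + I*sqrt(5541) = sqrt(-4059) + I*sqrt(5541) = 3*I*sqrt(451) + I*sqrt(5541) = I*sqrt(5541) + 3*I*sqrt(451)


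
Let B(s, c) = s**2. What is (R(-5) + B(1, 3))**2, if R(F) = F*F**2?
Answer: 15376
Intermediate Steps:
R(F) = F**3
(R(-5) + B(1, 3))**2 = ((-5)**3 + 1**2)**2 = (-125 + 1)**2 = (-124)**2 = 15376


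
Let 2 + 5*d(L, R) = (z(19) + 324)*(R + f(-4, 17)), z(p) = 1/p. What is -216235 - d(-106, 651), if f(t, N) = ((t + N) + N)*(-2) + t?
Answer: -24156446/95 ≈ -2.5428e+5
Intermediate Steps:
f(t, N) = -t - 4*N (f(t, N) = ((N + t) + N)*(-2) + t = (t + 2*N)*(-2) + t = (-4*N - 2*t) + t = -t - 4*N)
d(L, R) = -394086/95 + 6157*R/95 (d(L, R) = -2/5 + ((1/19 + 324)*(R + (-1*(-4) - 4*17)))/5 = -2/5 + ((1/19 + 324)*(R + (4 - 68)))/5 = -2/5 + (6157*(R - 64)/19)/5 = -2/5 + (6157*(-64 + R)/19)/5 = -2/5 + (-394048/19 + 6157*R/19)/5 = -2/5 + (-394048/95 + 6157*R/95) = -394086/95 + 6157*R/95)
-216235 - d(-106, 651) = -216235 - (-394086/95 + (6157/95)*651) = -216235 - (-394086/95 + 4008207/95) = -216235 - 1*3614121/95 = -216235 - 3614121/95 = -24156446/95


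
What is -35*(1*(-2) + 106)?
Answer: -3640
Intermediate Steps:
-35*(1*(-2) + 106) = -35*(-2 + 106) = -35*104 = -3640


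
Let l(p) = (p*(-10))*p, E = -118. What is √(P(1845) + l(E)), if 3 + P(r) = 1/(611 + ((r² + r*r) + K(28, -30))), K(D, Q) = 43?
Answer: I*√100860776180759406/851088 ≈ 373.15*I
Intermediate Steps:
l(p) = -10*p² (l(p) = (-10*p)*p = -10*p²)
P(r) = -3 + 1/(654 + 2*r²) (P(r) = -3 + 1/(611 + ((r² + r*r) + 43)) = -3 + 1/(611 + ((r² + r²) + 43)) = -3 + 1/(611 + (2*r² + 43)) = -3 + 1/(611 + (43 + 2*r²)) = -3 + 1/(654 + 2*r²))
√(P(1845) + l(E)) = √((-1961 - 6*1845²)/(2*(327 + 1845²)) - 10*(-118)²) = √((-1961 - 6*3404025)/(2*(327 + 3404025)) - 10*13924) = √((½)*(-1961 - 20424150)/3404352 - 139240) = √((½)*(1/3404352)*(-20426111) - 139240) = √(-20426111/6808704 - 139240) = √(-948064371071/6808704) = I*√100860776180759406/851088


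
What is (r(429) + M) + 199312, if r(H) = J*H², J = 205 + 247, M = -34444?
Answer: 83351400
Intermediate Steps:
J = 452
r(H) = 452*H²
(r(429) + M) + 199312 = (452*429² - 34444) + 199312 = (452*184041 - 34444) + 199312 = (83186532 - 34444) + 199312 = 83152088 + 199312 = 83351400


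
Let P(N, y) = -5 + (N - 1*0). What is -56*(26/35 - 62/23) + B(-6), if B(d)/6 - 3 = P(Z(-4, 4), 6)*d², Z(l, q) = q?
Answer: -10194/115 ≈ -88.643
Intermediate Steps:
P(N, y) = -5 + N (P(N, y) = -5 + (N + 0) = -5 + N)
B(d) = 18 - 6*d² (B(d) = 18 + 6*((-5 + 4)*d²) = 18 + 6*(-d²) = 18 - 6*d²)
-56*(26/35 - 62/23) + B(-6) = -56*(26/35 - 62/23) + (18 - 6*(-6)²) = -56*(26*(1/35) - 62*1/23) + (18 - 6*36) = -56*(26/35 - 62/23) + (18 - 216) = -56*(-1572/805) - 198 = 12576/115 - 198 = -10194/115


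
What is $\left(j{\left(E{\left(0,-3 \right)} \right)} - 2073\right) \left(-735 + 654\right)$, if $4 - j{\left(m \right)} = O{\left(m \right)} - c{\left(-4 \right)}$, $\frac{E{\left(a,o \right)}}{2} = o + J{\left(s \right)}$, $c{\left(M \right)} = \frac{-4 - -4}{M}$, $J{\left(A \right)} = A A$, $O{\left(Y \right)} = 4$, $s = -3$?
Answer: $167913$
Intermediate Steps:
$J{\left(A \right)} = A^{2}$
$c{\left(M \right)} = 0$ ($c{\left(M \right)} = \frac{-4 + 4}{M} = \frac{0}{M} = 0$)
$E{\left(a,o \right)} = 18 + 2 o$ ($E{\left(a,o \right)} = 2 \left(o + \left(-3\right)^{2}\right) = 2 \left(o + 9\right) = 2 \left(9 + o\right) = 18 + 2 o$)
$j{\left(m \right)} = 0$ ($j{\left(m \right)} = 4 - \left(4 - 0\right) = 4 - \left(4 + 0\right) = 4 - 4 = 0$)
$\left(j{\left(E{\left(0,-3 \right)} \right)} - 2073\right) \left(-735 + 654\right) = \left(0 - 2073\right) \left(-735 + 654\right) = \left(-2073\right) \left(-81\right) = 167913$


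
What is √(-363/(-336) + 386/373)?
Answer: √230721015/10444 ≈ 1.4544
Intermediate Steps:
√(-363/(-336) + 386/373) = √(-363*(-1/336) + 386*(1/373)) = √(121/112 + 386/373) = √(88365/41776) = √230721015/10444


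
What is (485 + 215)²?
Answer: 490000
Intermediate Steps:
(485 + 215)² = 700² = 490000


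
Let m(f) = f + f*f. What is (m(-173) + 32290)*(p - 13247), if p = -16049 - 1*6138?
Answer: -2198537964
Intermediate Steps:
p = -22187 (p = -16049 - 6138 = -22187)
m(f) = f + f**2
(m(-173) + 32290)*(p - 13247) = (-173*(1 - 173) + 32290)*(-22187 - 13247) = (-173*(-172) + 32290)*(-35434) = (29756 + 32290)*(-35434) = 62046*(-35434) = -2198537964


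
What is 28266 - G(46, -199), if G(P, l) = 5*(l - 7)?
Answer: 29296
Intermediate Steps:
G(P, l) = -35 + 5*l (G(P, l) = 5*(-7 + l) = -35 + 5*l)
28266 - G(46, -199) = 28266 - (-35 + 5*(-199)) = 28266 - (-35 - 995) = 28266 - 1*(-1030) = 28266 + 1030 = 29296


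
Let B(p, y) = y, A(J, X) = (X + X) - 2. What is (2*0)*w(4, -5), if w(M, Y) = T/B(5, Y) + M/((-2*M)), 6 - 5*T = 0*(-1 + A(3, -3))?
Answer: 0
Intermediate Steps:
A(J, X) = -2 + 2*X (A(J, X) = 2*X - 2 = -2 + 2*X)
T = 6/5 (T = 6/5 - 0*(-1 + (-2 + 2*(-3))) = 6/5 - 0*(-1 + (-2 - 6)) = 6/5 - 0*(-1 - 8) = 6/5 - 0*(-9) = 6/5 - 1/5*0 = 6/5 + 0 = 6/5 ≈ 1.2000)
w(M, Y) = -1/2 + 6/(5*Y) (w(M, Y) = 6/(5*Y) + M/((-2*M)) = 6/(5*Y) + M*(-1/(2*M)) = 6/(5*Y) - 1/2 = -1/2 + 6/(5*Y))
(2*0)*w(4, -5) = (2*0)*((1/10)*(12 - 5*(-5))/(-5)) = 0*((1/10)*(-1/5)*(12 + 25)) = 0*((1/10)*(-1/5)*37) = 0*(-37/50) = 0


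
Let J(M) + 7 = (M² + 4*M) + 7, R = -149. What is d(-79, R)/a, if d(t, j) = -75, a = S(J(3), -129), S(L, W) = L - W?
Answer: -½ ≈ -0.50000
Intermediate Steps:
J(M) = M² + 4*M (J(M) = -7 + ((M² + 4*M) + 7) = -7 + (7 + M² + 4*M) = M² + 4*M)
a = 150 (a = 3*(4 + 3) - 1*(-129) = 3*7 + 129 = 21 + 129 = 150)
d(-79, R)/a = -75/150 = -75*1/150 = -½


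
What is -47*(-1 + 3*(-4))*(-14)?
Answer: -8554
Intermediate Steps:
-47*(-1 + 3*(-4))*(-14) = -47*(-1 - 12)*(-14) = -47*(-13)*(-14) = 611*(-14) = -8554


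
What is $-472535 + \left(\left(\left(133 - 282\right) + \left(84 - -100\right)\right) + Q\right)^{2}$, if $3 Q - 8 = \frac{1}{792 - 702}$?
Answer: $- \frac{34344352259}{72900} \approx -4.7112 \cdot 10^{5}$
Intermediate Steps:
$Q = \frac{721}{270}$ ($Q = \frac{8}{3} + \frac{1}{3 \left(792 - 702\right)} = \frac{8}{3} + \frac{1}{3 \cdot 90} = \frac{8}{3} + \frac{1}{3} \cdot \frac{1}{90} = \frac{8}{3} + \frac{1}{270} = \frac{721}{270} \approx 2.6704$)
$-472535 + \left(\left(\left(133 - 282\right) + \left(84 - -100\right)\right) + Q\right)^{2} = -472535 + \left(\left(\left(133 - 282\right) + \left(84 - -100\right)\right) + \frac{721}{270}\right)^{2} = -472535 + \left(\left(\left(133 - 282\right) + \left(84 + 100\right)\right) + \frac{721}{270}\right)^{2} = -472535 + \left(\left(\left(133 - 282\right) + 184\right) + \frac{721}{270}\right)^{2} = -472535 + \left(\left(-149 + 184\right) + \frac{721}{270}\right)^{2} = -472535 + \left(35 + \frac{721}{270}\right)^{2} = -472535 + \left(\frac{10171}{270}\right)^{2} = -472535 + \frac{103449241}{72900} = - \frac{34344352259}{72900}$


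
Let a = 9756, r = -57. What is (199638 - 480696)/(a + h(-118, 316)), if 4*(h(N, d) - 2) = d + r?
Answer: -374744/13097 ≈ -28.613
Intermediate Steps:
h(N, d) = -49/4 + d/4 (h(N, d) = 2 + (d - 57)/4 = 2 + (-57 + d)/4 = 2 + (-57/4 + d/4) = -49/4 + d/4)
(199638 - 480696)/(a + h(-118, 316)) = (199638 - 480696)/(9756 + (-49/4 + (¼)*316)) = -281058/(9756 + (-49/4 + 79)) = -281058/(9756 + 267/4) = -281058/39291/4 = -281058*4/39291 = -374744/13097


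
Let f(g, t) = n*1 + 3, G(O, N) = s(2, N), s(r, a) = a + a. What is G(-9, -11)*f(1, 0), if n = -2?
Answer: -22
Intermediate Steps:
s(r, a) = 2*a
G(O, N) = 2*N
f(g, t) = 1 (f(g, t) = -2*1 + 3 = -2 + 3 = 1)
G(-9, -11)*f(1, 0) = (2*(-11))*1 = -22*1 = -22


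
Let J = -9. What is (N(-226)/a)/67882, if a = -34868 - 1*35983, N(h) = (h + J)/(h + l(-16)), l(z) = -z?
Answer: -47/201999318444 ≈ -2.3267e-10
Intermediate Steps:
N(h) = (-9 + h)/(16 + h) (N(h) = (h - 9)/(h - 1*(-16)) = (-9 + h)/(h + 16) = (-9 + h)/(16 + h))
a = -70851 (a = -34868 - 35983 = -70851)
(N(-226)/a)/67882 = (((-9 - 226)/(16 - 226))/(-70851))/67882 = ((-235/(-210))*(-1/70851))*(1/67882) = (-1/210*(-235)*(-1/70851))*(1/67882) = ((47/42)*(-1/70851))*(1/67882) = -47/2975742*1/67882 = -47/201999318444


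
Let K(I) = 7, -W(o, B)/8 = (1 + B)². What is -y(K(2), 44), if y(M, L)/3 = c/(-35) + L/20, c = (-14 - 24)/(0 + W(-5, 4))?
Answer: -23043/3500 ≈ -6.5837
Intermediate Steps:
W(o, B) = -8*(1 + B)²
c = 19/100 (c = (-14 - 24)/(0 - 8*(1 + 4)²) = -38/(0 - 8*5²) = -38/(0 - 8*25) = -38/(0 - 200) = -38/(-200) = -38*(-1/200) = 19/100 ≈ 0.19000)
y(M, L) = -57/3500 + 3*L/20 (y(M, L) = 3*((19/100)/(-35) + L/20) = 3*((19/100)*(-1/35) + L*(1/20)) = 3*(-19/3500 + L/20) = -57/3500 + 3*L/20)
-y(K(2), 44) = -(-57/3500 + (3/20)*44) = -(-57/3500 + 33/5) = -1*23043/3500 = -23043/3500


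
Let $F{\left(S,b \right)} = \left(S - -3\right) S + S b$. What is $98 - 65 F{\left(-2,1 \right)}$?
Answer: $358$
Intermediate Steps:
$F{\left(S,b \right)} = S b + S \left(3 + S\right)$ ($F{\left(S,b \right)} = \left(S + 3\right) S + S b = \left(3 + S\right) S + S b = S \left(3 + S\right) + S b = S b + S \left(3 + S\right)$)
$98 - 65 F{\left(-2,1 \right)} = 98 - 65 \left(- 2 \left(3 - 2 + 1\right)\right) = 98 - 65 \left(\left(-2\right) 2\right) = 98 - -260 = 98 + 260 = 358$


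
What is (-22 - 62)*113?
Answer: -9492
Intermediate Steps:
(-22 - 62)*113 = -84*113 = -9492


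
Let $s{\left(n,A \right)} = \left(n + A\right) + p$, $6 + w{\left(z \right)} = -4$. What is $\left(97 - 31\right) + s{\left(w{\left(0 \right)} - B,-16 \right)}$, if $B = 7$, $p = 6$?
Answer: $39$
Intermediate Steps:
$w{\left(z \right)} = -10$ ($w{\left(z \right)} = -6 - 4 = -10$)
$s{\left(n,A \right)} = 6 + A + n$ ($s{\left(n,A \right)} = \left(n + A\right) + 6 = \left(A + n\right) + 6 = 6 + A + n$)
$\left(97 - 31\right) + s{\left(w{\left(0 \right)} - B,-16 \right)} = \left(97 - 31\right) - 27 = 66 - 27 = 39$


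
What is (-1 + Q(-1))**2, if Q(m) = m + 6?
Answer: 16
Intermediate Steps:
Q(m) = 6 + m
(-1 + Q(-1))**2 = (-1 + (6 - 1))**2 = (-1 + 5)**2 = 4**2 = 16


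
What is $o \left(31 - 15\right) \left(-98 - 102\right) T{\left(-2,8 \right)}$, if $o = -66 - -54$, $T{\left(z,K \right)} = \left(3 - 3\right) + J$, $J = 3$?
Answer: $115200$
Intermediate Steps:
$T{\left(z,K \right)} = 3$ ($T{\left(z,K \right)} = \left(3 - 3\right) + 3 = 0 + 3 = 3$)
$o = -12$ ($o = -66 + 54 = -12$)
$o \left(31 - 15\right) \left(-98 - 102\right) T{\left(-2,8 \right)} = - 12 \left(31 - 15\right) \left(-98 - 102\right) 3 = - 12 \cdot 16 \left(-200\right) 3 = \left(-12\right) \left(-3200\right) 3 = 38400 \cdot 3 = 115200$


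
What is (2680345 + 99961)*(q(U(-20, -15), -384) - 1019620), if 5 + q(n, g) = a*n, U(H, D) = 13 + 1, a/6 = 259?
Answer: -2774381167914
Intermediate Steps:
a = 1554 (a = 6*259 = 1554)
U(H, D) = 14
q(n, g) = -5 + 1554*n
(2680345 + 99961)*(q(U(-20, -15), -384) - 1019620) = (2680345 + 99961)*((-5 + 1554*14) - 1019620) = 2780306*((-5 + 21756) - 1019620) = 2780306*(21751 - 1019620) = 2780306*(-997869) = -2774381167914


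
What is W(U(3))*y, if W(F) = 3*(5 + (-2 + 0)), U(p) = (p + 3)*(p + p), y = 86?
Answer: 774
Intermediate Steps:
U(p) = 2*p*(3 + p) (U(p) = (3 + p)*(2*p) = 2*p*(3 + p))
W(F) = 9 (W(F) = 3*(5 - 2) = 3*3 = 9)
W(U(3))*y = 9*86 = 774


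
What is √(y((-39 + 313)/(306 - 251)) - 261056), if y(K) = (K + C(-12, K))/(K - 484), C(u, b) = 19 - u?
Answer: I*√181202080270830/26346 ≈ 510.94*I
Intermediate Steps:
y(K) = (31 + K)/(-484 + K) (y(K) = (K + (19 - 1*(-12)))/(K - 484) = (K + (19 + 12))/(-484 + K) = (K + 31)/(-484 + K) = (31 + K)/(-484 + K))
√(y((-39 + 313)/(306 - 251)) - 261056) = √((31 + (-39 + 313)/(306 - 251))/(-484 + (-39 + 313)/(306 - 251)) - 261056) = √((31 + 274/55)/(-484 + 274/55) - 261056) = √((1979/55)/(-26346/55) - 261056) = √(-55/26346*1979/55 - 261056) = √(-1979/26346 - 261056) = √(-6877783355/26346) = I*√181202080270830/26346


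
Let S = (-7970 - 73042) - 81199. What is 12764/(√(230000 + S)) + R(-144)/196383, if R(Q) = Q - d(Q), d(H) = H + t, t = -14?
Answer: 14/196383 + 12764*√67789/67789 ≈ 49.024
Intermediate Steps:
d(H) = -14 + H (d(H) = H - 14 = -14 + H)
S = -162211 (S = -81012 - 81199 = -162211)
R(Q) = 14 (R(Q) = Q - (-14 + Q) = Q + (14 - Q) = 14)
12764/(√(230000 + S)) + R(-144)/196383 = 12764/(√(230000 - 162211)) + 14/196383 = 12764/(√67789) + 14*(1/196383) = 12764*(√67789/67789) + 14/196383 = 12764*√67789/67789 + 14/196383 = 14/196383 + 12764*√67789/67789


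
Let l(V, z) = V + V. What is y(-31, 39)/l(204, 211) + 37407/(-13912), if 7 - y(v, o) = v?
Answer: -49775/19176 ≈ -2.5957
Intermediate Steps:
y(v, o) = 7 - v
l(V, z) = 2*V
y(-31, 39)/l(204, 211) + 37407/(-13912) = (7 - 1*(-31))/((2*204)) + 37407/(-13912) = (7 + 31)/408 + 37407*(-1/13912) = 38*(1/408) - 1011/376 = 19/204 - 1011/376 = -49775/19176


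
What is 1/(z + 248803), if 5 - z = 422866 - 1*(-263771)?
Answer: -1/437829 ≈ -2.2840e-6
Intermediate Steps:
z = -686632 (z = 5 - (422866 - 1*(-263771)) = 5 - (422866 + 263771) = 5 - 1*686637 = 5 - 686637 = -686632)
1/(z + 248803) = 1/(-686632 + 248803) = 1/(-437829) = -1/437829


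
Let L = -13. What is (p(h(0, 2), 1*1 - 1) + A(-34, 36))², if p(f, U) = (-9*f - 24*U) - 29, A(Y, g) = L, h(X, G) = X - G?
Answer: 576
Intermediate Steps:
A(Y, g) = -13
p(f, U) = -29 - 24*U - 9*f (p(f, U) = (-24*U - 9*f) - 29 = -29 - 24*U - 9*f)
(p(h(0, 2), 1*1 - 1) + A(-34, 36))² = ((-29 - 24*(1*1 - 1) - 9*(0 - 1*2)) - 13)² = ((-29 - 24*(1 - 1) - 9*(0 - 2)) - 13)² = ((-29 - 24*0 - 9*(-2)) - 13)² = ((-29 + 0 + 18) - 13)² = (-11 - 13)² = (-24)² = 576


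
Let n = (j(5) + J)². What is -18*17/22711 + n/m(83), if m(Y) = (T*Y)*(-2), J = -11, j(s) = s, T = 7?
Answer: -586584/13195091 ≈ -0.044455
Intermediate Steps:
m(Y) = -14*Y (m(Y) = (7*Y)*(-2) = -14*Y)
n = 36 (n = (5 - 11)² = (-6)² = 36)
-18*17/22711 + n/m(83) = -18*17/22711 + 36/((-14*83)) = -306*1/22711 + 36/(-1162) = -306/22711 + 36*(-1/1162) = -306/22711 - 18/581 = -586584/13195091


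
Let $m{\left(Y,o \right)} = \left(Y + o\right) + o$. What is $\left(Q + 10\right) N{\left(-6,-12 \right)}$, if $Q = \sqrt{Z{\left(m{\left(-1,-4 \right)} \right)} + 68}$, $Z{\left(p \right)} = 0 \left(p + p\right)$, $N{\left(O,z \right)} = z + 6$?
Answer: $-60 - 12 \sqrt{17} \approx -109.48$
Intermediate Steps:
$m{\left(Y,o \right)} = Y + 2 o$
$N{\left(O,z \right)} = 6 + z$
$Z{\left(p \right)} = 0$ ($Z{\left(p \right)} = 0 \cdot 2 p = 0$)
$Q = 2 \sqrt{17}$ ($Q = \sqrt{0 + 68} = \sqrt{68} = 2 \sqrt{17} \approx 8.2462$)
$\left(Q + 10\right) N{\left(-6,-12 \right)} = \left(2 \sqrt{17} + 10\right) \left(6 - 12\right) = \left(10 + 2 \sqrt{17}\right) \left(-6\right) = -60 - 12 \sqrt{17}$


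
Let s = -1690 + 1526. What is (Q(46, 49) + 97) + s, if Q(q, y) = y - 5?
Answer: -23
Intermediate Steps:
Q(q, y) = -5 + y
s = -164
(Q(46, 49) + 97) + s = ((-5 + 49) + 97) - 164 = (44 + 97) - 164 = 141 - 164 = -23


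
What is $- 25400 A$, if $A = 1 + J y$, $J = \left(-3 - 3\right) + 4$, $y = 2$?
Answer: $76200$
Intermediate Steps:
$J = -2$ ($J = -6 + 4 = -2$)
$A = -3$ ($A = 1 - 4 = -3$)
$- 25400 A = \left(-25400\right) \left(-3\right) = 76200$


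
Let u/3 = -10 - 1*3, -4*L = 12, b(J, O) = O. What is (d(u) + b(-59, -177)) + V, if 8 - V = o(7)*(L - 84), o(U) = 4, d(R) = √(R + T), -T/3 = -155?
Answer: 179 + √426 ≈ 199.64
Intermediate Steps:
L = -3 (L = -¼*12 = -3)
T = 465 (T = -3*(-155) = 465)
u = -39 (u = 3*(-10 - 1*3) = 3*(-10 - 3) = 3*(-13) = -39)
d(R) = √(465 + R) (d(R) = √(R + 465) = √(465 + R))
V = 356 (V = 8 - 4*(-3 - 84) = 8 - 4*(-87) = 8 - 1*(-348) = 8 + 348 = 356)
(d(u) + b(-59, -177)) + V = (√(465 - 39) - 177) + 356 = (√426 - 177) + 356 = (-177 + √426) + 356 = 179 + √426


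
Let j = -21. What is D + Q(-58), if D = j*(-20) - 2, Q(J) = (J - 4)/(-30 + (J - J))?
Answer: 6301/15 ≈ 420.07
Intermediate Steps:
Q(J) = 2/15 - J/30 (Q(J) = (-4 + J)/(-30 + 0) = (-4 + J)/(-30) = (-4 + J)*(-1/30) = 2/15 - J/30)
D = 418 (D = -21*(-20) - 2 = 420 - 2 = 418)
D + Q(-58) = 418 + (2/15 - 1/30*(-58)) = 418 + (2/15 + 29/15) = 418 + 31/15 = 6301/15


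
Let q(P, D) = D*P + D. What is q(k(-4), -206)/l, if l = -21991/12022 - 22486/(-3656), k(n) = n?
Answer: 6790650744/47481899 ≈ 143.02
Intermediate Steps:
q(P, D) = D + D*P
l = 47481899/10988108 (l = -21991*1/12022 - 22486*(-1/3656) = -21991/12022 + 11243/1828 = 47481899/10988108 ≈ 4.3212)
q(k(-4), -206)/l = (-206*(1 - 4))/(47481899/10988108) = -206*(-3)*(10988108/47481899) = 618*(10988108/47481899) = 6790650744/47481899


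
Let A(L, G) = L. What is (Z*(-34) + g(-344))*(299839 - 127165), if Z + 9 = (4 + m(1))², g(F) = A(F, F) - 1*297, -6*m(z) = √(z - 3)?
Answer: -151454284 + 7827888*I*√2 ≈ -1.5145e+8 + 1.107e+7*I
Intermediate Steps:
m(z) = -√(-3 + z)/6 (m(z) = -√(z - 3)/6 = -√(-3 + z)/6)
g(F) = -297 + F (g(F) = F - 1*297 = F - 297 = -297 + F)
Z = -9 + (4 - I*√2/6)² (Z = -9 + (4 - √(-3 + 1)/6)² = -9 + (4 - I*√2/6)² ≈ 6.9444 - 1.8856*I)
(Z*(-34) + g(-344))*(299839 - 127165) = ((125/18 - 4*I*√2/3)*(-34) + (-297 - 344))*(299839 - 127165) = ((-2125/9 + 136*I*√2/3) - 641)*172674 = (-7894/9 + 136*I*√2/3)*172674 = -151454284 + 7827888*I*√2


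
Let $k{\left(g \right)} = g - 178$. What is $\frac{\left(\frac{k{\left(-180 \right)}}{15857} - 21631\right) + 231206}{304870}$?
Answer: $\frac{3323230417}{4834323590} \approx 0.68742$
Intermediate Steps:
$k{\left(g \right)} = -178 + g$
$\frac{\left(\frac{k{\left(-180 \right)}}{15857} - 21631\right) + 231206}{304870} = \frac{\left(\frac{-178 - 180}{15857} - 21631\right) + 231206}{304870} = \left(\left(\left(-358\right) \frac{1}{15857} - 21631\right) + 231206\right) \frac{1}{304870} = \left(\left(- \frac{358}{15857} - 21631\right) + 231206\right) \frac{1}{304870} = \left(- \frac{343003125}{15857} + 231206\right) \frac{1}{304870} = \frac{3323230417}{15857} \cdot \frac{1}{304870} = \frac{3323230417}{4834323590}$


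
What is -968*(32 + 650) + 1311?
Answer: -658865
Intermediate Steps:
-968*(32 + 650) + 1311 = -968*682 + 1311 = -660176 + 1311 = -658865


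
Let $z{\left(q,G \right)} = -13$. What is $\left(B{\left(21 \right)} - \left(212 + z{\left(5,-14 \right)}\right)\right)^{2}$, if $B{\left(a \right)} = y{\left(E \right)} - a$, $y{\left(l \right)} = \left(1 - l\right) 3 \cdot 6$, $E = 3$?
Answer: $65536$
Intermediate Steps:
$y{\left(l \right)} = 18 - 18 l$ ($y{\left(l \right)} = \left(3 - 3 l\right) 6 = 18 - 18 l$)
$B{\left(a \right)} = -36 - a$ ($B{\left(a \right)} = \left(18 - 54\right) - a = -36 - a$)
$\left(B{\left(21 \right)} - \left(212 + z{\left(5,-14 \right)}\right)\right)^{2} = \left(\left(-36 - 21\right) - 199\right)^{2} = \left(\left(-36 - 21\right) + \left(-212 + 13\right)\right)^{2} = \left(-57 - 199\right)^{2} = \left(-256\right)^{2} = 65536$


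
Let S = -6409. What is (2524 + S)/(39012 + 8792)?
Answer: -105/1292 ≈ -0.081269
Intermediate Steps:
(2524 + S)/(39012 + 8792) = (2524 - 6409)/(39012 + 8792) = -3885/47804 = -3885*1/47804 = -105/1292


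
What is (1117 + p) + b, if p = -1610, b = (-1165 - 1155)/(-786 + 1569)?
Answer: -13391/27 ≈ -495.96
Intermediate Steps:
b = -80/27 (b = -2320/783 = -2320*1/783 = -80/27 ≈ -2.9630)
(1117 + p) + b = (1117 - 1610) - 80/27 = -493 - 80/27 = -13391/27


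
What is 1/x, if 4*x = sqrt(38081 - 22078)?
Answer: 4*sqrt(16003)/16003 ≈ 0.031620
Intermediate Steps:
x = sqrt(16003)/4 (x = sqrt(38081 - 22078)/4 = sqrt(16003)/4 ≈ 31.626)
1/x = 1/(sqrt(16003)/4) = 4*sqrt(16003)/16003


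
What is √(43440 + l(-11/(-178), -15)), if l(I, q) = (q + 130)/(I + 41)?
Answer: 7*√47362831630/7309 ≈ 208.43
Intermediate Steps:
l(I, q) = (130 + q)/(41 + I)
√(43440 + l(-11/(-178), -15)) = √(43440 + (130 - 15)/(41 - 11/(-178))) = √(43440 + 115/(41 - 11*(-1/178))) = √(43440 + 115/(41 + 11/178)) = √(43440 + 115/(7309/178)) = √(43440 + (178/7309)*115) = √(43440 + 20470/7309) = √(317523430/7309) = 7*√47362831630/7309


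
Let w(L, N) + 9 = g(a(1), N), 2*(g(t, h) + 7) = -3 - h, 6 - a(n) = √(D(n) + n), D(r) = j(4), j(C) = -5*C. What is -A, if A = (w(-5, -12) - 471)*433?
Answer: 417845/2 ≈ 2.0892e+5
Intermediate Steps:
D(r) = -20 (D(r) = -5*4 = -20)
a(n) = 6 - √(-20 + n)
g(t, h) = -17/2 - h/2 (g(t, h) = -7 + (-3 - h)/2 = -7 + (-3/2 - h/2) = -17/2 - h/2)
w(L, N) = -35/2 - N/2 (w(L, N) = -9 + (-17/2 - N/2) = -35/2 - N/2)
A = -417845/2 (A = ((-35/2 - ½*(-12)) - 471)*433 = ((-35/2 + 6) - 471)*433 = (-23/2 - 471)*433 = -965/2*433 = -417845/2 ≈ -2.0892e+5)
-A = -1*(-417845/2) = 417845/2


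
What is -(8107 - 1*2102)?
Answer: -6005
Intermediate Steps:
-(8107 - 1*2102) = -(8107 - 2102) = -1*6005 = -6005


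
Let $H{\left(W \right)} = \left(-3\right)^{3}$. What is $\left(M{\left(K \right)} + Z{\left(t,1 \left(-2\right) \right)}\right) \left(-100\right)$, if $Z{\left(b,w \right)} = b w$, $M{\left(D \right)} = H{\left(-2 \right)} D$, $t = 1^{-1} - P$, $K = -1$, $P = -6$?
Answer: $-1300$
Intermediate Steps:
$H{\left(W \right)} = -27$
$t = 7$ ($t = 1^{-1} - -6 = 1 + 6 = 7$)
$M{\left(D \right)} = - 27 D$
$\left(M{\left(K \right)} + Z{\left(t,1 \left(-2\right) \right)}\right) \left(-100\right) = \left(\left(-27\right) \left(-1\right) + 7 \cdot 1 \left(-2\right)\right) \left(-100\right) = \left(27 + 7 \left(-2\right)\right) \left(-100\right) = \left(27 - 14\right) \left(-100\right) = 13 \left(-100\right) = -1300$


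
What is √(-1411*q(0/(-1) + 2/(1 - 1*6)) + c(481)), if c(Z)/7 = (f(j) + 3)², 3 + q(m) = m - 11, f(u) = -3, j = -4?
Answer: 6*√14110/5 ≈ 142.54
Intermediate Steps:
q(m) = -14 + m (q(m) = -3 + (m - 11) = -3 + (-11 + m) = -14 + m)
c(Z) = 0 (c(Z) = 7*(-3 + 3)² = 7*0² = 7*0 = 0)
√(-1411*q(0/(-1) + 2/(1 - 1*6)) + c(481)) = √(-1411*(-14 + (0/(-1) + 2/(1 - 1*6))) + 0) = √(-1411*(-14 + (0*(-1) + 2/(1 - 6))) + 0) = √(-1411*(-14 + (0 + 2/(-5))) + 0) = √(-1411*(-14 + (0 + 2*(-⅕))) + 0) = √(-1411*(-14 + (0 - ⅖)) + 0) = √(-1411*(-14 - ⅖) + 0) = √(-1411*(-72/5) + 0) = √(101592/5 + 0) = √(101592/5) = 6*√14110/5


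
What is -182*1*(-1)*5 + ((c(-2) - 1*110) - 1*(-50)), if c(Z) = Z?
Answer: 848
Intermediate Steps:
-182*1*(-1)*5 + ((c(-2) - 1*110) - 1*(-50)) = -182*1*(-1)*5 + ((-2 - 1*110) - 1*(-50)) = -(-182)*5 + ((-2 - 110) + 50) = -182*(-5) + (-112 + 50) = 910 - 62 = 848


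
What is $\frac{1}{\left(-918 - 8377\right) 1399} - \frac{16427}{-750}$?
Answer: $\frac{42722372257}{1950555750} \approx 21.903$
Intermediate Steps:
$\frac{1}{\left(-918 - 8377\right) 1399} - \frac{16427}{-750} = \frac{1}{-9295} \cdot \frac{1}{1399} - - \frac{16427}{750} = \left(- \frac{1}{9295}\right) \frac{1}{1399} + \frac{16427}{750} = - \frac{1}{13003705} + \frac{16427}{750} = \frac{42722372257}{1950555750}$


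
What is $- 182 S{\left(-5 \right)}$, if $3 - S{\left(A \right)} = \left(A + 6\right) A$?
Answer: $-1456$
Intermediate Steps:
$S{\left(A \right)} = 3 - A \left(6 + A\right)$ ($S{\left(A \right)} = 3 - \left(A + 6\right) A = 3 - \left(6 + A\right) A = 3 - A \left(6 + A\right)$)
$- 182 S{\left(-5 \right)} = - 182 \left(3 - \left(-5\right)^{2} - -30\right) = - 182 \left(3 - 25 + 30\right) = \left(-182\right) 8 = -1456$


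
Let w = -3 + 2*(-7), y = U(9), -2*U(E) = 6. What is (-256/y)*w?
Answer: -4352/3 ≈ -1450.7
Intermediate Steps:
U(E) = -3 (U(E) = -½*6 = -3)
y = -3
w = -17 (w = -3 - 14 = -17)
(-256/y)*w = -256/(-3)*(-17) = -256*(-⅓)*(-17) = (256/3)*(-17) = -4352/3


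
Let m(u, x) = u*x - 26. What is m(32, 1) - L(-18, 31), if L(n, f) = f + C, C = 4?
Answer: -29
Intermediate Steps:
L(n, f) = 4 + f (L(n, f) = f + 4 = 4 + f)
m(u, x) = -26 + u*x
m(32, 1) - L(-18, 31) = (-26 + 32*1) - (4 + 31) = (-26 + 32) - 1*35 = 6 - 35 = -29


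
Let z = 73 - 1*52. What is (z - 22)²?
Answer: 1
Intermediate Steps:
z = 21 (z = 73 - 52 = 21)
(z - 22)² = (21 - 22)² = (-1)² = 1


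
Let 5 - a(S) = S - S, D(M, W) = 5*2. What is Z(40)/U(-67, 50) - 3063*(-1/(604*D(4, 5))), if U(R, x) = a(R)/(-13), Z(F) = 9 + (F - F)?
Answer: -138273/6040 ≈ -22.893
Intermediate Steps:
D(M, W) = 10
Z(F) = 9 (Z(F) = 9 + 0 = 9)
a(S) = 5 (a(S) = 5 - (S - S) = 5 - 1*0 = 5 + 0 = 5)
U(R, x) = -5/13 (U(R, x) = 5/(-13) = 5*(-1/13) = -5/13)
Z(40)/U(-67, 50) - 3063*(-1/(604*D(4, 5))) = 9/(-5/13) - 3063/(10*(-604)) = 9*(-13/5) - 3063/(-6040) = -117/5 - 3063*(-1/6040) = -117/5 + 3063/6040 = -138273/6040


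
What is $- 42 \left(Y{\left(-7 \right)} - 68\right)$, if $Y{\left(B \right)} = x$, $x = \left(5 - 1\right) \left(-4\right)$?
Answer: $3528$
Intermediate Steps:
$x = -16$ ($x = 4 \left(-4\right) = -16$)
$Y{\left(B \right)} = -16$
$- 42 \left(Y{\left(-7 \right)} - 68\right) = - 42 \left(-16 - 68\right) = \left(-42\right) \left(-84\right) = 3528$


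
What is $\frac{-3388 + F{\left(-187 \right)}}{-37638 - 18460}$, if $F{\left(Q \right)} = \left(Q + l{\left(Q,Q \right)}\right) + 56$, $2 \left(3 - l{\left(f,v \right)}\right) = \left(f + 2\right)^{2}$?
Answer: $\frac{41257}{112196} \approx 0.36772$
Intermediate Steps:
$l{\left(f,v \right)} = 3 - \frac{\left(2 + f\right)^{2}}{2}$ ($l{\left(f,v \right)} = 3 - \frac{\left(f + 2\right)^{2}}{2} = 3 - \frac{\left(2 + f\right)^{2}}{2}$)
$F{\left(Q \right)} = 59 + Q - \frac{\left(2 + Q\right)^{2}}{2}$ ($F{\left(Q \right)} = \left(Q - \left(-3 + \frac{\left(2 + Q\right)^{2}}{2}\right)\right) + 56 = \left(3 + Q - \frac{\left(2 + Q\right)^{2}}{2}\right) + 56 = 59 + Q - \frac{\left(2 + Q\right)^{2}}{2}$)
$\frac{-3388 + F{\left(-187 \right)}}{-37638 - 18460} = \frac{-3388 - \left(-244 + \frac{34969}{2}\right)}{-37638 - 18460} = \frac{-3388 + \left(57 + 187 - \frac{34969}{2}\right)}{-56098} = \left(-3388 + \left(57 + 187 - \frac{34969}{2}\right)\right) \left(- \frac{1}{56098}\right) = \left(-3388 - \frac{34481}{2}\right) \left(- \frac{1}{56098}\right) = \left(- \frac{41257}{2}\right) \left(- \frac{1}{56098}\right) = \frac{41257}{112196}$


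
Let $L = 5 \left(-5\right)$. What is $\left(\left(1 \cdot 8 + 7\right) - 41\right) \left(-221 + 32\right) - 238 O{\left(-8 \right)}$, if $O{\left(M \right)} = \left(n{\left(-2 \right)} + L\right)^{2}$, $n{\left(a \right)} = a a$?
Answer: $-100044$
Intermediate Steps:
$n{\left(a \right)} = a^{2}$
$L = -25$
$O{\left(M \right)} = 441$ ($O{\left(M \right)} = \left(\left(-2\right)^{2} - 25\right)^{2} = \left(4 - 25\right)^{2} = \left(-21\right)^{2} = 441$)
$\left(\left(1 \cdot 8 + 7\right) - 41\right) \left(-221 + 32\right) - 238 O{\left(-8 \right)} = \left(\left(1 \cdot 8 + 7\right) - 41\right) \left(-221 + 32\right) - 104958 = \left(\left(8 + 7\right) - 41\right) \left(-189\right) - 104958 = \left(15 - 41\right) \left(-189\right) - 104958 = \left(-26\right) \left(-189\right) - 104958 = 4914 - 104958 = -100044$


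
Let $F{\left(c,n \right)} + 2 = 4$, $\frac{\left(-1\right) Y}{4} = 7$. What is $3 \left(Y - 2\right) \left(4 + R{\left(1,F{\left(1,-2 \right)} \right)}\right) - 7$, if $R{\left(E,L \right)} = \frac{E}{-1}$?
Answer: $-277$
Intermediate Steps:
$Y = -28$ ($Y = \left(-4\right) 7 = -28$)
$F{\left(c,n \right)} = 2$ ($F{\left(c,n \right)} = -2 + 4 = 2$)
$R{\left(E,L \right)} = - E$ ($R{\left(E,L \right)} = E \left(-1\right) = - E$)
$3 \left(Y - 2\right) \left(4 + R{\left(1,F{\left(1,-2 \right)} \right)}\right) - 7 = 3 \left(-28 - 2\right) \left(4 - 1\right) - 7 = 3 \left(- 30 \left(4 - 1\right)\right) - 7 = 3 \left(\left(-30\right) 3\right) - 7 = 3 \left(-90\right) - 7 = -270 - 7 = -277$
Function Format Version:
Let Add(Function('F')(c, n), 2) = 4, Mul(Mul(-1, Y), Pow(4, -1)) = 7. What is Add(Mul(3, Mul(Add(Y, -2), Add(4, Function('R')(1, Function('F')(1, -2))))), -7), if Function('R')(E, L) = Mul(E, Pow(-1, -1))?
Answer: -277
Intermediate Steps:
Y = -28 (Y = Mul(-4, 7) = -28)
Function('F')(c, n) = 2 (Function('F')(c, n) = Add(-2, 4) = 2)
Function('R')(E, L) = Mul(-1, E) (Function('R')(E, L) = Mul(E, -1) = Mul(-1, E))
Add(Mul(3, Mul(Add(Y, -2), Add(4, Function('R')(1, Function('F')(1, -2))))), -7) = Add(Mul(3, Mul(Add(-28, -2), Add(4, Mul(-1, 1)))), -7) = Add(Mul(3, Mul(-30, Add(4, -1))), -7) = Add(Mul(3, Mul(-30, 3)), -7) = Add(Mul(3, -90), -7) = Add(-270, -7) = -277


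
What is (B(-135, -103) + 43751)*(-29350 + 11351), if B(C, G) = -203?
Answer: -783820452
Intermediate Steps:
(B(-135, -103) + 43751)*(-29350 + 11351) = (-203 + 43751)*(-29350 + 11351) = 43548*(-17999) = -783820452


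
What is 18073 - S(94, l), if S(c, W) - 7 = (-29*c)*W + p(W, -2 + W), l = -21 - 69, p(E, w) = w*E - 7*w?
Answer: -236198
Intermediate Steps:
p(E, w) = -7*w + E*w (p(E, w) = E*w - 7*w = -7*w + E*w)
l = -90
S(c, W) = 7 + (-7 + W)*(-2 + W) - 29*W*c (S(c, W) = 7 + ((-29*c)*W + (-2 + W)*(-7 + W)) = 7 + (-29*W*c + (-7 + W)*(-2 + W)) = 7 + ((-7 + W)*(-2 + W) - 29*W*c) = 7 + (-7 + W)*(-2 + W) - 29*W*c)
18073 - S(94, l) = 18073 - (7 + (-7 - 90)*(-2 - 90) - 29*(-90)*94) = 18073 - (7 - 97*(-92) + 245340) = 18073 - (7 + 8924 + 245340) = 18073 - 1*254271 = 18073 - 254271 = -236198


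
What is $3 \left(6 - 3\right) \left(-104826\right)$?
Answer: $-943434$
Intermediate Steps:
$3 \left(6 - 3\right) \left(-104826\right) = 3 \cdot 3 \left(-104826\right) = 9 \left(-104826\right) = -943434$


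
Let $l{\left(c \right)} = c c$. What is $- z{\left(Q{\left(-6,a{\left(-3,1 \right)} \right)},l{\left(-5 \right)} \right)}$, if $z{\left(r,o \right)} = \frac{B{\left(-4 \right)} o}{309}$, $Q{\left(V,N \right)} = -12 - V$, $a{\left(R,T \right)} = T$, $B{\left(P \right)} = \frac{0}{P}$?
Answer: $0$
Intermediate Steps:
$B{\left(P \right)} = 0$
$l{\left(c \right)} = c^{2}$
$z{\left(r,o \right)} = 0$ ($z{\left(r,o \right)} = \frac{0 o}{309} = 0 \cdot \frac{1}{309} = 0$)
$- z{\left(Q{\left(-6,a{\left(-3,1 \right)} \right)},l{\left(-5 \right)} \right)} = \left(-1\right) 0 = 0$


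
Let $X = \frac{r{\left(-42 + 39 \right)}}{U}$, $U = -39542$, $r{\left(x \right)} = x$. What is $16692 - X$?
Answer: $\frac{660035061}{39542} \approx 16692.0$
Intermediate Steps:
$X = \frac{3}{39542}$ ($X = \frac{-42 + 39}{-39542} = \left(-3\right) \left(- \frac{1}{39542}\right) = \frac{3}{39542} \approx 7.5869 \cdot 10^{-5}$)
$16692 - X = 16692 - \frac{3}{39542} = \frac{660035061}{39542}$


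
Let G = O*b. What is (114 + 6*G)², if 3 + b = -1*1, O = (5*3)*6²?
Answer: 165019716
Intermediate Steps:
O = 540 (O = 15*36 = 540)
b = -4 (b = -3 - 1*1 = -3 - 1 = -4)
G = -2160 (G = 540*(-4) = -2160)
(114 + 6*G)² = (114 + 6*(-2160))² = (114 - 12960)² = (-12846)² = 165019716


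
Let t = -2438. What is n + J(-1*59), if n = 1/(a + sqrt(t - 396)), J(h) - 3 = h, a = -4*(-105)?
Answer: (-56*sqrt(2834) + 23519*I)/(sqrt(2834) - 420*I) ≈ -55.998 - 0.00029702*I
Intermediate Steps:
a = 420
J(h) = 3 + h
n = 1/(420 + I*sqrt(2834)) (n = 1/(420 + sqrt(-2438 - 396)) = 1/(420 + sqrt(-2834)) = 1/(420 + I*sqrt(2834)) ≈ 0.0023433 - 0.00029702*I)
n + J(-1*59) = (210/89617 - I*sqrt(2834)/179234) + (3 - 1*59) = (210/89617 - I*sqrt(2834)/179234) + (3 - 59) = (210/89617 - I*sqrt(2834)/179234) - 56 = -5018342/89617 - I*sqrt(2834)/179234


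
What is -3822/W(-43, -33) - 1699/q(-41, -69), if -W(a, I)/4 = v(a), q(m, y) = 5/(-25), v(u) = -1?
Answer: 15079/2 ≈ 7539.5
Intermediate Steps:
q(m, y) = -⅕ (q(m, y) = 5*(-1/25) = -⅕)
W(a, I) = 4 (W(a, I) = -4*(-1) = 4)
-3822/W(-43, -33) - 1699/q(-41, -69) = -3822/4 - 1699/(-⅕) = -3822*¼ - 1699*(-5) = -1911/2 + 8495 = 15079/2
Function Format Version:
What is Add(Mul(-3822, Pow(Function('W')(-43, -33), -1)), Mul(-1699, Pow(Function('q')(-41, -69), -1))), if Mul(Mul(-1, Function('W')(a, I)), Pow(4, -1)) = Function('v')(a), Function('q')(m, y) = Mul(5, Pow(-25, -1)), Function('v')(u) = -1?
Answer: Rational(15079, 2) ≈ 7539.5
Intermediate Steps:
Function('q')(m, y) = Rational(-1, 5) (Function('q')(m, y) = Mul(5, Rational(-1, 25)) = Rational(-1, 5))
Function('W')(a, I) = 4 (Function('W')(a, I) = Mul(-4, -1) = 4)
Add(Mul(-3822, Pow(Function('W')(-43, -33), -1)), Mul(-1699, Pow(Function('q')(-41, -69), -1))) = Add(Mul(-3822, Pow(4, -1)), Mul(-1699, Pow(Rational(-1, 5), -1))) = Add(Mul(-3822, Rational(1, 4)), Mul(-1699, -5)) = Add(Rational(-1911, 2), 8495) = Rational(15079, 2)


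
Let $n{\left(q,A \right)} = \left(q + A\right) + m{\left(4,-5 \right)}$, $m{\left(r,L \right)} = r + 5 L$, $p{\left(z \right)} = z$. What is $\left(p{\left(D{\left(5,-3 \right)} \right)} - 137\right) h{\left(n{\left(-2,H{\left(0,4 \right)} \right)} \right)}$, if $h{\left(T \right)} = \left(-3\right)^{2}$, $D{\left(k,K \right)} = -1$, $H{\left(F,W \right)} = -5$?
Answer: $-1242$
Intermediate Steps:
$n{\left(q,A \right)} = -21 + A + q$ ($n{\left(q,A \right)} = \left(q + A\right) + \left(4 + 5 \left(-5\right)\right) = \left(A + q\right) + \left(4 - 25\right) = \left(A + q\right) - 21 = -21 + A + q$)
$h{\left(T \right)} = 9$
$\left(p{\left(D{\left(5,-3 \right)} \right)} - 137\right) h{\left(n{\left(-2,H{\left(0,4 \right)} \right)} \right)} = \left(-1 - 137\right) 9 = \left(-138\right) 9 = -1242$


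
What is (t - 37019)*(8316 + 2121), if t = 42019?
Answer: 52185000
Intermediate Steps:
(t - 37019)*(8316 + 2121) = (42019 - 37019)*(8316 + 2121) = 5000*10437 = 52185000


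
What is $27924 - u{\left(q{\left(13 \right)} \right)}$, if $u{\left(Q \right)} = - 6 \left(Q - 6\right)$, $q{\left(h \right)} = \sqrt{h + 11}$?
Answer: $27888 + 12 \sqrt{6} \approx 27917.0$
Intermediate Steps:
$q{\left(h \right)} = \sqrt{11 + h}$
$u{\left(Q \right)} = 36 - 6 Q$ ($u{\left(Q \right)} = - 6 \left(-6 + Q\right) = 36 - 6 Q$)
$27924 - u{\left(q{\left(13 \right)} \right)} = 27924 - \left(36 - 6 \sqrt{11 + 13}\right) = 27924 - \left(36 - 6 \sqrt{24}\right) = 27924 - \left(36 - 6 \cdot 2 \sqrt{6}\right) = 27924 - \left(36 - 12 \sqrt{6}\right) = 27888 + 12 \sqrt{6}$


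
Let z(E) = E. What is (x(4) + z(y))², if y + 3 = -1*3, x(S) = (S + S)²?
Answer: 3364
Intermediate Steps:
x(S) = 4*S² (x(S) = (2*S)² = 4*S²)
y = -6 (y = -3 - 1*3 = -3 - 3 = -6)
(x(4) + z(y))² = (4*4² - 6)² = (4*16 - 6)² = (64 - 6)² = 58² = 3364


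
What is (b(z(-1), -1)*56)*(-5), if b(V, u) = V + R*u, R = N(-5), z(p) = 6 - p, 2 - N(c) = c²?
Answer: -8400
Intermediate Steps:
N(c) = 2 - c²
R = -23 (R = 2 - 1*(-5)² = 2 - 1*25 = 2 - 25 = -23)
b(V, u) = V - 23*u
(b(z(-1), -1)*56)*(-5) = (((6 - 1*(-1)) - 23*(-1))*56)*(-5) = (((6 + 1) + 23)*56)*(-5) = ((7 + 23)*56)*(-5) = (30*56)*(-5) = 1680*(-5) = -8400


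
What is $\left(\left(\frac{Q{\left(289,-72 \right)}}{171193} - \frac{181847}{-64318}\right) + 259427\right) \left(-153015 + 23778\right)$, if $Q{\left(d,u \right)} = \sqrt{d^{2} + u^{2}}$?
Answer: $- \frac{2156449568466021}{64318} - \frac{129237 \sqrt{88705}}{171193} \approx -3.3528 \cdot 10^{10}$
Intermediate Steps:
$\left(\left(\frac{Q{\left(289,-72 \right)}}{171193} - \frac{181847}{-64318}\right) + 259427\right) \left(-153015 + 23778\right) = \left(\left(\frac{\sqrt{289^{2} + \left(-72\right)^{2}}}{171193} - \frac{181847}{-64318}\right) + 259427\right) \left(-153015 + 23778\right) = \left(\left(\sqrt{83521 + 5184} \cdot \frac{1}{171193} - - \frac{181847}{64318}\right) + 259427\right) \left(-129237\right) = \left(\left(\sqrt{88705} \cdot \frac{1}{171193} + \frac{181847}{64318}\right) + 259427\right) \left(-129237\right) = \left(\left(\frac{\sqrt{88705}}{171193} + \frac{181847}{64318}\right) + 259427\right) \left(-129237\right) = \left(\left(\frac{181847}{64318} + \frac{\sqrt{88705}}{171193}\right) + 259427\right) \left(-129237\right) = \left(\frac{16686007633}{64318} + \frac{\sqrt{88705}}{171193}\right) \left(-129237\right) = - \frac{2156449568466021}{64318} - \frac{129237 \sqrt{88705}}{171193}$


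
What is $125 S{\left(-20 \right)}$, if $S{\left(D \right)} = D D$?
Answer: $50000$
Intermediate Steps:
$S{\left(D \right)} = D^{2}$
$125 S{\left(-20 \right)} = 125 \left(-20\right)^{2} = 125 \cdot 400 = 50000$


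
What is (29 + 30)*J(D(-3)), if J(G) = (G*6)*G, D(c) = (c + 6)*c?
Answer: 28674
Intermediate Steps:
D(c) = c*(6 + c) (D(c) = (6 + c)*c = c*(6 + c))
J(G) = 6*G² (J(G) = (6*G)*G = 6*G²)
(29 + 30)*J(D(-3)) = (29 + 30)*(6*(-3*(6 - 3))²) = 59*(6*(-3*3)²) = 59*(6*(-9)²) = 59*(6*81) = 59*486 = 28674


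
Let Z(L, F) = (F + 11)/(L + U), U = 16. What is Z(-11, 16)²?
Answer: 729/25 ≈ 29.160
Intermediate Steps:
Z(L, F) = (11 + F)/(16 + L) (Z(L, F) = (F + 11)/(L + 16) = (11 + F)/(16 + L))
Z(-11, 16)² = ((11 + 16)/(16 - 11))² = (27/5)² = 729/25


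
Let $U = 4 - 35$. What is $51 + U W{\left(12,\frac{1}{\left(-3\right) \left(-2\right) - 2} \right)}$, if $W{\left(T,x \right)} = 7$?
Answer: $-166$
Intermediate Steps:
$U = -31$ ($U = 4 - 35 = -31$)
$51 + U W{\left(12,\frac{1}{\left(-3\right) \left(-2\right) - 2} \right)} = 51 - 217 = -166$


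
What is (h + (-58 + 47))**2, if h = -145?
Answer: 24336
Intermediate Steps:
(h + (-58 + 47))**2 = (-145 + (-58 + 47))**2 = (-145 - 11)**2 = (-156)**2 = 24336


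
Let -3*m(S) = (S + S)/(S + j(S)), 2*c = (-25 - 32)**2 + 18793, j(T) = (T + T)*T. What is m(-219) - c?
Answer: -14448529/1311 ≈ -11021.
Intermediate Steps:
j(T) = 2*T**2 (j(T) = (2*T)*T = 2*T**2)
c = 11021 (c = ((-25 - 32)**2 + 18793)/2 = ((-57)**2 + 18793)/2 = (3249 + 18793)/2 = (1/2)*22042 = 11021)
m(S) = -2*S/(3*(S + 2*S**2)) (m(S) = -(S + S)/(3*(S + 2*S**2)) = -2*S/(3*(S + 2*S**2)))
m(-219) - c = -2/(3 + 6*(-219)) - 1*11021 = -2/(3 - 1314) - 11021 = -2/(-1311) - 11021 = -2*(-1/1311) - 11021 = 2/1311 - 11021 = -14448529/1311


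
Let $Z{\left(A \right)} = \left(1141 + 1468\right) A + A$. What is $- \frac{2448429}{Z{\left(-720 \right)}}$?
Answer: $\frac{816143}{626400} \approx 1.3029$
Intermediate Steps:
$Z{\left(A \right)} = 2610 A$ ($Z{\left(A \right)} = 2609 A + A = 2610 A$)
$- \frac{2448429}{Z{\left(-720 \right)}} = - \frac{2448429}{2610 \left(-720\right)} = - \frac{2448429}{-1879200} = \left(-2448429\right) \left(- \frac{1}{1879200}\right) = \frac{816143}{626400}$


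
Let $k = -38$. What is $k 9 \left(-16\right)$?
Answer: $5472$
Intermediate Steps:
$k 9 \left(-16\right) = \left(-38\right) 9 \left(-16\right) = \left(-342\right) \left(-16\right) = 5472$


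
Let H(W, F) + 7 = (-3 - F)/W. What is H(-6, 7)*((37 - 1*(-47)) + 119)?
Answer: -3248/3 ≈ -1082.7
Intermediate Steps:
H(W, F) = -7 + (-3 - F)/W
H(-6, 7)*((37 - 1*(-47)) + 119) = ((-3 - 1*7 - 7*(-6))/(-6))*((37 - 1*(-47)) + 119) = (-(-3 - 7 + 42)/6)*((37 + 47) + 119) = (-⅙*32)*(84 + 119) = -16/3*203 = -3248/3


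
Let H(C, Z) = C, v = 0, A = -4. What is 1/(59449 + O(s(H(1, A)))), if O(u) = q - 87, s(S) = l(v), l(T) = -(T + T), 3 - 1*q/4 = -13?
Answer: 1/59426 ≈ 1.6828e-5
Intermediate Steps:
q = 64 (q = 12 - 4*(-13) = 12 + 52 = 64)
l(T) = -2*T
s(S) = 0 (s(S) = -2*0 = 0)
O(u) = -23 (O(u) = 64 - 87 = -23)
1/(59449 + O(s(H(1, A)))) = 1/(59449 - 23) = 1/59426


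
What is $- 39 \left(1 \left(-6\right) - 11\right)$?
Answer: $663$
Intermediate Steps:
$- 39 \left(1 \left(-6\right) - 11\right) = - 39 \left(-6 - 11\right) = \left(-39\right) \left(-17\right) = 663$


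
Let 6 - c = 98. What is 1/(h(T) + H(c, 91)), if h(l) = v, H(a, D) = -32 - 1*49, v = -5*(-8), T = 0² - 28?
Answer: -1/41 ≈ -0.024390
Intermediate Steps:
T = -28 (T = 0 - 28 = -28)
v = 40
c = -92 (c = 6 - 1*98 = 6 - 98 = -92)
H(a, D) = -81 (H(a, D) = -32 - 49 = -81)
h(l) = 40
1/(h(T) + H(c, 91)) = 1/(40 - 81) = 1/(-41) = -1/41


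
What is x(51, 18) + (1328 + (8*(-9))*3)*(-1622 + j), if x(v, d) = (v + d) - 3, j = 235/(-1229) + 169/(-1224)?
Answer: -339212009525/188037 ≈ -1.8040e+6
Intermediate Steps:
j = -495341/1504296 (j = 235*(-1/1229) + 169*(-1/1224) = -235/1229 - 169/1224 = -495341/1504296 ≈ -0.32928)
x(v, d) = -3 + d + v (x(v, d) = (d + v) - 3 = -3 + d + v)
x(51, 18) + (1328 + (8*(-9))*3)*(-1622 + j) = (-3 + 18 + 51) + (1328 + (8*(-9))*3)*(-1622 - 495341/1504296) = 66 + (1328 - 72*3)*(-2440463453/1504296) = 66 + (1328 - 216)*(-2440463453/1504296) = 66 + 1112*(-2440463453/1504296) = 66 - 339224419967/188037 = -339212009525/188037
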